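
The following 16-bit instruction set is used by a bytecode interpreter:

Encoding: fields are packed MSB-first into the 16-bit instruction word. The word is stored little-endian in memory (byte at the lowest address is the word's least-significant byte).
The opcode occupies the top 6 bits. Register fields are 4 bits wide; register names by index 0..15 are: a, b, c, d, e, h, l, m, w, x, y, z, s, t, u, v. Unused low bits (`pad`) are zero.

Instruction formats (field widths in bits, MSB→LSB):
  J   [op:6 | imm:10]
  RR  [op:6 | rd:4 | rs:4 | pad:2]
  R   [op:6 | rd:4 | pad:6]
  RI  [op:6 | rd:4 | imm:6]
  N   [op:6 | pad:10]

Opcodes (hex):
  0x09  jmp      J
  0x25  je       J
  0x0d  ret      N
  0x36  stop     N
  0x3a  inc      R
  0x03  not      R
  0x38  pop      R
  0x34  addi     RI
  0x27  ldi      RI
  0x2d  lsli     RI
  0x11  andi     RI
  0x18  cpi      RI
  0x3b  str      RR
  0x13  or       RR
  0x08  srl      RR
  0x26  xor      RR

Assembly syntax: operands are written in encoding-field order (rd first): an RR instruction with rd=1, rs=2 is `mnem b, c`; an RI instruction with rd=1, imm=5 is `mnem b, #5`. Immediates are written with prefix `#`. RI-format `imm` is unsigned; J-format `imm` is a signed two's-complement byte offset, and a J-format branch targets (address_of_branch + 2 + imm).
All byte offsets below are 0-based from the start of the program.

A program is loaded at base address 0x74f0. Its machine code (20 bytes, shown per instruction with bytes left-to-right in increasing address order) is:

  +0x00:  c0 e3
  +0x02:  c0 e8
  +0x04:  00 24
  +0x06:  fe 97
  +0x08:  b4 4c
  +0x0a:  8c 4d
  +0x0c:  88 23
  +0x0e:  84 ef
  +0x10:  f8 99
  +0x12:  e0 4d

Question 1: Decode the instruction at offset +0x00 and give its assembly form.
[00] c0 e3 → 0xe3c0
  op=0xe3c0>>10=0x38 ⇒ pop (R)
  rd@[9:6]=0xf ⇒ v

pop v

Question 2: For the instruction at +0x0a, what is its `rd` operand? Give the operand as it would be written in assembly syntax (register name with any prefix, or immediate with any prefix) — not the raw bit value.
[0a] 8c 4d → 0x4d8c
  op=0x4d8c>>10=0x13 ⇒ or (RR)
  rd@[9:6]=0x6 ⇒ l
  rs@[5:2]=0x3 ⇒ d

l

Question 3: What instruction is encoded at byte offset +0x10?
xor m, u

@+10  little-endian(f8 99) = 0x99f8
  op=0x99f8>>10=0x26 ⇒ xor (RR)
  rd@[9:6]=0x7 ⇒ m
  rs@[5:2]=0xe ⇒ u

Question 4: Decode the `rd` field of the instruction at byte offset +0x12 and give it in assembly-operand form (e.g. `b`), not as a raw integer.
off 0x12: read e0 4d as little → 0x4de0
  opcode bits[15:10]=0x13: or/RR
  rd@[9:6]=0x7 ⇒ m
  rs@[5:2]=0x8 ⇒ w

m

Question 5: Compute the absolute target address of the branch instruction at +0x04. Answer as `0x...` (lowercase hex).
0x74f6

@+04  little-endian(00 24) = 0x2400
  top 6b → 0x9 → jmp [J]
  [9:0] imm=0 = #0
  target = base 0x74f0 + off 0x04 + 2 + imm 0 = 0x74f6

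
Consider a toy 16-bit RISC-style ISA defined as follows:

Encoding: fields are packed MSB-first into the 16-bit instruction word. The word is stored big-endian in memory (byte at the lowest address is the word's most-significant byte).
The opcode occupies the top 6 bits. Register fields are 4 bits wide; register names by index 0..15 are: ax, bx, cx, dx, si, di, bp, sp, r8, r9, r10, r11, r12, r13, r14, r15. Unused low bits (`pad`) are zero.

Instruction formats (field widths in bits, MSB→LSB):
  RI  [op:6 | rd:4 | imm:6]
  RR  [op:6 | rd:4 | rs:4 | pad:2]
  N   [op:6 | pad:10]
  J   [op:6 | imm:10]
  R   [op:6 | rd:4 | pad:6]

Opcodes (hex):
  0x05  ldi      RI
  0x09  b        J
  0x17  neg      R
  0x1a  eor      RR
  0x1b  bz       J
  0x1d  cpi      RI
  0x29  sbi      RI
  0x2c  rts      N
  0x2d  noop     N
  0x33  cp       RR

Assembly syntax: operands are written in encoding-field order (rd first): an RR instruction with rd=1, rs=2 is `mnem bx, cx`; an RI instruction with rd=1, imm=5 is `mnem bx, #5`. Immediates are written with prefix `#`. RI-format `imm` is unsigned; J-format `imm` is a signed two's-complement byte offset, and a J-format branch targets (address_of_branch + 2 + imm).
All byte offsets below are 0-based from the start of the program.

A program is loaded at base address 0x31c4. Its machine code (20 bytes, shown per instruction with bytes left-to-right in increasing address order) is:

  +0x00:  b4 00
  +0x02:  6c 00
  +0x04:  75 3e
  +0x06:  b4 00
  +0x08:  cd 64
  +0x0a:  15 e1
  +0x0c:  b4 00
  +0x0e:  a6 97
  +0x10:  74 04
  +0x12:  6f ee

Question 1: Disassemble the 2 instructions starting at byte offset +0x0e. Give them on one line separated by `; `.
sbi r10, #23; cpi ax, #4

off 0x0e: read a6 97 as big → 0xa697
  opcode bits[15:10]=0x29: sbi/RI
  rd@[9:6]=0xa ⇒ r10
  imm@[5:0]=0x17 ⇒ #23
off 0x10: read 74 04 as big → 0x7404
  opcode bits[15:10]=0x1d: cpi/RI
  rd@[9:6]=0x0 ⇒ ax
  imm@[5:0]=0x4 ⇒ #4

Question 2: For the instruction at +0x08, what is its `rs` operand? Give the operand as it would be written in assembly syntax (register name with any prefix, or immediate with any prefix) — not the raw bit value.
r9

off 0x08: read cd 64 as big → 0xcd64
  opcode bits[15:10]=0x33: cp/RR
  rd@[9:6]=0x5 ⇒ di
  rs@[5:2]=0x9 ⇒ r9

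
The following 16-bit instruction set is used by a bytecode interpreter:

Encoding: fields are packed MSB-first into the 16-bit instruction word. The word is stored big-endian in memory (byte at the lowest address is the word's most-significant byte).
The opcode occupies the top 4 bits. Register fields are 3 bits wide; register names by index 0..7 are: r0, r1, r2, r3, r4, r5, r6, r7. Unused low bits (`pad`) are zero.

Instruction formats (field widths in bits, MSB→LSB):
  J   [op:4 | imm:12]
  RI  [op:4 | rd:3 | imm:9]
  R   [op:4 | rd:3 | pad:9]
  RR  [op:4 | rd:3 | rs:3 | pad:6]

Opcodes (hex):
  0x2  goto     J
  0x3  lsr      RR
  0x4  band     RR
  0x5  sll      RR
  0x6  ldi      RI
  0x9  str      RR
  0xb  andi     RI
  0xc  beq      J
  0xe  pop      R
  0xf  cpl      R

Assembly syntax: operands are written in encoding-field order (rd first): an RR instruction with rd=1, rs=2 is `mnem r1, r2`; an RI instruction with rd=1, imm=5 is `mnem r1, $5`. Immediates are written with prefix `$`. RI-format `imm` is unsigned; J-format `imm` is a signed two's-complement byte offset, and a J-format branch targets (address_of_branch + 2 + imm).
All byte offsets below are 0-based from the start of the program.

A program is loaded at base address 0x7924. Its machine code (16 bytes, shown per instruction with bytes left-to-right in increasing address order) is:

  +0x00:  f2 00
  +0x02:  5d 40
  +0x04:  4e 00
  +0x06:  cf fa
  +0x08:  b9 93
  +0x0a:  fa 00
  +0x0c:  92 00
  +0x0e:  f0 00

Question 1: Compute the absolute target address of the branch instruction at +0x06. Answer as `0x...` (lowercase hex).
0x7926

+0x06: cf fa ⇒ word 0xcffa (big)
  op=0xcffa>>12=0xc ⇒ beq (J)
  [11:0] imm=4090 (s12→-6) = $-6
  target = base 0x7924 + off 0x06 + 2 + imm -6 = 0x7926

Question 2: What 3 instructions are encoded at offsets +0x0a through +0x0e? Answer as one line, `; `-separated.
+0x0a: fa 00 ⇒ word 0xfa00 (big)
  op=0xfa00>>12=0xf ⇒ cpl (R)
  rd: (w>>9)&0x7=0x5 → r5
+0x0c: 92 00 ⇒ word 0x9200 (big)
  op=0x9200>>12=0x9 ⇒ str (RR)
  rd: (w>>9)&0x7=0x1 → r1
  rs: (w>>6)&0x7=0x0 → r0
+0x0e: f0 00 ⇒ word 0xf000 (big)
  op=0xf000>>12=0xf ⇒ cpl (R)
  rd: (w>>9)&0x7=0x0 → r0

cpl r5; str r1, r0; cpl r0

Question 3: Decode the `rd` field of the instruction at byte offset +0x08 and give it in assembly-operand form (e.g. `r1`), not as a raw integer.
off 0x08: read b9 93 as big → 0xb993
  top 4b → 0xb → andi [RI]
  [11:9] rd=4 = r4
  [8:0] imm=403 = $403

r4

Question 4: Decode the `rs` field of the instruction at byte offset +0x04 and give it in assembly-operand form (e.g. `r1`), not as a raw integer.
+0x04: 4e 00 ⇒ word 0x4e00 (big)
  opcode bits[15:12]=0x4: band/RR
  [11:9] rd=7 = r7
  [8:6] rs=0 = r0

r0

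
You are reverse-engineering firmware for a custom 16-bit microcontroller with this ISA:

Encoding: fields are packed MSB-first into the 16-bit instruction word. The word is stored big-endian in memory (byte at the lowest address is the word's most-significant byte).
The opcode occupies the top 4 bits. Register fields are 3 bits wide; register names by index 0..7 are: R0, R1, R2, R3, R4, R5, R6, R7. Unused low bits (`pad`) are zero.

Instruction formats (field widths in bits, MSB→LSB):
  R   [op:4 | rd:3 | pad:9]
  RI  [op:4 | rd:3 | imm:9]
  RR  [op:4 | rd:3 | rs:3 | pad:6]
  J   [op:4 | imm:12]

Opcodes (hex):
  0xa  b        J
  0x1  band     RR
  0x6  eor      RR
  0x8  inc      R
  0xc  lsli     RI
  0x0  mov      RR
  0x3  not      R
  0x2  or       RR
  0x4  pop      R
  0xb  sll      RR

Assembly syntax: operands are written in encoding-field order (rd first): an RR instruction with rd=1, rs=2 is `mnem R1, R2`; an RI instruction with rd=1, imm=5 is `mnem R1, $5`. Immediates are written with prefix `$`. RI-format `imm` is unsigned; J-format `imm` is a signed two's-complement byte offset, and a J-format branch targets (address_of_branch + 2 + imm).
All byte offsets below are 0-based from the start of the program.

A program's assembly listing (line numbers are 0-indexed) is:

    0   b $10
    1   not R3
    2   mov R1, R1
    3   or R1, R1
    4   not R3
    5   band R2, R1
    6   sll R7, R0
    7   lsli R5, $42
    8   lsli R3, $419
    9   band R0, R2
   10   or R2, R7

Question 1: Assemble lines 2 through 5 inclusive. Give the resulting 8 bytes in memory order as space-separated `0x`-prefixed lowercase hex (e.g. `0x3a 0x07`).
line 2 (mov): pack op=0x0:4|rd=1:3|rs=1:3|pad=0:6 = 0x0240; big→ 02 40
line 3 (or): pack op=0x2:4|rd=1:3|rs=1:3|pad=0:6 = 0x2240; big→ 22 40
line 4 (not): pack op=0x3:4|rd=3:3|pad=0:9 = 0x3600; big→ 36 00
line 5 (band): pack op=0x1:4|rd=2:3|rs=1:3|pad=0:6 = 0x1440; big→ 14 40

0x02 0x40 0x22 0x40 0x36 0x00 0x14 0x40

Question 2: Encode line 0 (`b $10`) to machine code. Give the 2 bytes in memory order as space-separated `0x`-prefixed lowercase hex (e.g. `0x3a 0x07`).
0. b fields op=0xa:4|imm=10:12 → word a00ah → a0 0a

0xa0 0x0a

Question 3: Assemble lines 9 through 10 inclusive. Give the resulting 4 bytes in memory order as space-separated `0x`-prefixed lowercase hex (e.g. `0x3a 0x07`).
line 9 (band): pack op=0x1:4|rd=0:3|rs=2:3|pad=0:6 = 0x1080; big→ 10 80
line 10 (or): pack op=0x2:4|rd=2:3|rs=7:3|pad=0:6 = 0x25c0; big→ 25 c0

0x10 0x80 0x25 0xc0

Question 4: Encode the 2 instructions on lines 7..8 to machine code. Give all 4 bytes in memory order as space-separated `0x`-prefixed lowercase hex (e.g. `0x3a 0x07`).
0xca 0x2a 0xc7 0xa3

line 7 (lsli): pack op=0xc:4|rd=5:3|imm=42:9 = 0xca2a; big→ ca 2a
line 8 (lsli): pack op=0xc:4|rd=3:3|imm=419:9 = 0xc7a3; big→ c7 a3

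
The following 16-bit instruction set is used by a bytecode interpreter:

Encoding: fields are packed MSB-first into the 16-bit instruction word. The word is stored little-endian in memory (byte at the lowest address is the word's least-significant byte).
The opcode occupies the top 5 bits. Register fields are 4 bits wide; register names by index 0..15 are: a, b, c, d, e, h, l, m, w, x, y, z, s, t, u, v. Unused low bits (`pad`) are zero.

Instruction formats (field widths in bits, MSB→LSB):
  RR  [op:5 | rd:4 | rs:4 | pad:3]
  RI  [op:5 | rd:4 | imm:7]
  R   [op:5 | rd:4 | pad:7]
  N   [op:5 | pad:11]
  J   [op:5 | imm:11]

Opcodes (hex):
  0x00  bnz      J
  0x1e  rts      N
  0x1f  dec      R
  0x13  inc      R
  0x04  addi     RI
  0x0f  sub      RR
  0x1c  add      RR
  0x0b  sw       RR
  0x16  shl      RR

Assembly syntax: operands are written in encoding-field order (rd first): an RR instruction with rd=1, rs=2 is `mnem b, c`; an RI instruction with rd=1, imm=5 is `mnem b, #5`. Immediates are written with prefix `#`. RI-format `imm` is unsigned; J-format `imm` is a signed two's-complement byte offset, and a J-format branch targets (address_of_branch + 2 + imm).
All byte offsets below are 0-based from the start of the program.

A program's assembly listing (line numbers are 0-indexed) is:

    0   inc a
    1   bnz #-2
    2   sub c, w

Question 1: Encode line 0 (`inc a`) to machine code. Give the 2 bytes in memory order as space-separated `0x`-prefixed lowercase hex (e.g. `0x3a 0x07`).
0x00 0x98

line 0 (inc): pack op=0x13:5|rd=0:4|pad=0:7 = 0x9800; little→ 00 98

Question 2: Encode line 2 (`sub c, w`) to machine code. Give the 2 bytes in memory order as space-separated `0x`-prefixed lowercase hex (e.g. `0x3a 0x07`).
0x40 0x79

line 2 (sub): pack op=0xf:5|rd=2:4|rs=8:4|pad=0:3 = 0x7940; little→ 40 79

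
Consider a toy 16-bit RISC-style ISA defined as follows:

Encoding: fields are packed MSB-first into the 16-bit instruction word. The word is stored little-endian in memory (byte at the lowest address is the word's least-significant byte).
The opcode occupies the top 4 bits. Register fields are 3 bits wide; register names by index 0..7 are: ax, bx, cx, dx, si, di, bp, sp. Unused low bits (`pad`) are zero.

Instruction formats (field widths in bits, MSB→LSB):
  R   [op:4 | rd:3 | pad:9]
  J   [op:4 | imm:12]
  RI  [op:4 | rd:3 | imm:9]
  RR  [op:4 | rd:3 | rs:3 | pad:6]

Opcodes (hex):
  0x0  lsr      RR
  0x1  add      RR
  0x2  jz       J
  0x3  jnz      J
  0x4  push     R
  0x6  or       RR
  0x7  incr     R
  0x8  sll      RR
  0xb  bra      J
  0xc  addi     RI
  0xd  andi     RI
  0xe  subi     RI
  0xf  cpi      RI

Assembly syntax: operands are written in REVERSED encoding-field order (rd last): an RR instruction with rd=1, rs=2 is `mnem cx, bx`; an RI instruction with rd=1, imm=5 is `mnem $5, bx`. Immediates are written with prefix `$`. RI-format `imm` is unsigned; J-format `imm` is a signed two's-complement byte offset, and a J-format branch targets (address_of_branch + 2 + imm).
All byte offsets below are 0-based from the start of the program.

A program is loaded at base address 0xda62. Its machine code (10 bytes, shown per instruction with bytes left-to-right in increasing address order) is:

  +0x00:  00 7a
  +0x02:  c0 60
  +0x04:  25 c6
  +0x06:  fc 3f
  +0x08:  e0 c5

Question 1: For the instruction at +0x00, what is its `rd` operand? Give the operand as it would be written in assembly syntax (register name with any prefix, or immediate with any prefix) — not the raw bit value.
di

@+00  little-endian(00 7a) = 0x7a00
  opcode bits[15:12]=0x7: incr/R
  [11:9] rd=5 = di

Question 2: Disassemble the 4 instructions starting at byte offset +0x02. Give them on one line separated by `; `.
@+02  little-endian(c0 60) = 0x60c0
  op=0x60c0>>12=0x6 ⇒ or (RR)
  rd@[11:9]=0x0 ⇒ ax
  rs@[8:6]=0x3 ⇒ dx
@+04  little-endian(25 c6) = 0xc625
  op=0xc625>>12=0xc ⇒ addi (RI)
  rd@[11:9]=0x3 ⇒ dx
  imm@[8:0]=0x25 ⇒ $37
@+06  little-endian(fc 3f) = 0x3ffc
  op=0x3ffc>>12=0x3 ⇒ jnz (J)
  imm@[11:0]=0xffc (s12→-4) ⇒ $-4
@+08  little-endian(e0 c5) = 0xc5e0
  op=0xc5e0>>12=0xc ⇒ addi (RI)
  rd@[11:9]=0x2 ⇒ cx
  imm@[8:0]=0x1e0 ⇒ $480

or dx, ax; addi $37, dx; jnz $-4; addi $480, cx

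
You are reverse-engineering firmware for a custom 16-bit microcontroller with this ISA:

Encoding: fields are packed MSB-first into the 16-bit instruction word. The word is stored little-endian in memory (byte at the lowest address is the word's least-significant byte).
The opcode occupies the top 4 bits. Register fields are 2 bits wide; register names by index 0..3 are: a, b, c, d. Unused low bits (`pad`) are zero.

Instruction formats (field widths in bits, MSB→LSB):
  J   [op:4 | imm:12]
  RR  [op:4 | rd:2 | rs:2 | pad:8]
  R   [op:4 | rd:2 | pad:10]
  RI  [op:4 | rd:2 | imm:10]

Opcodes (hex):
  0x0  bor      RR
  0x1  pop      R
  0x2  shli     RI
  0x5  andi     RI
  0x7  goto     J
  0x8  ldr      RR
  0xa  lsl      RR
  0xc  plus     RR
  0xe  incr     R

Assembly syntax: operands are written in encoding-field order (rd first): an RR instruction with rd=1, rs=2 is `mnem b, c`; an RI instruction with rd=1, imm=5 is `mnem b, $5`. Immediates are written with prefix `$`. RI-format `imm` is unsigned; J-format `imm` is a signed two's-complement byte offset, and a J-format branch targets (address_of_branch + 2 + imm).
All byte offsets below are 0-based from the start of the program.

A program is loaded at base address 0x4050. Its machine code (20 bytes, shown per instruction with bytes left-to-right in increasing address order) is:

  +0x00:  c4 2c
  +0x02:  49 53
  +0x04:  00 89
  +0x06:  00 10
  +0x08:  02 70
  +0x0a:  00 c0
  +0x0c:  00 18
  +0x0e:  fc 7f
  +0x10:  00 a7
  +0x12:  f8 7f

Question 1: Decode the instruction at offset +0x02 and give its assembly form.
andi a, $841

@+02  little-endian(49 53) = 0x5349
  top 4b → 0x5 → andi [RI]
  [11:10] rd=0 = a
  [9:0] imm=841 = $841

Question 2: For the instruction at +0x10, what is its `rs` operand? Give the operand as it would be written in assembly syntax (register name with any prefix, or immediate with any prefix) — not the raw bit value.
d

off 0x10: read 00 a7 as little → 0xa700
  op=0xa700>>12=0xa ⇒ lsl (RR)
  rd@[11:10]=0x1 ⇒ b
  rs@[9:8]=0x3 ⇒ d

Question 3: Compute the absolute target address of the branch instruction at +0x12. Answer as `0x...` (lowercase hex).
[12] f8 7f → 0x7ff8
  op=0x7ff8>>12=0x7 ⇒ goto (J)
  [11:0] imm=4088 (s12→-8) = $-8
  target = base 0x4050 + off 0x12 + 2 + imm -8 = 0x405c

0x405c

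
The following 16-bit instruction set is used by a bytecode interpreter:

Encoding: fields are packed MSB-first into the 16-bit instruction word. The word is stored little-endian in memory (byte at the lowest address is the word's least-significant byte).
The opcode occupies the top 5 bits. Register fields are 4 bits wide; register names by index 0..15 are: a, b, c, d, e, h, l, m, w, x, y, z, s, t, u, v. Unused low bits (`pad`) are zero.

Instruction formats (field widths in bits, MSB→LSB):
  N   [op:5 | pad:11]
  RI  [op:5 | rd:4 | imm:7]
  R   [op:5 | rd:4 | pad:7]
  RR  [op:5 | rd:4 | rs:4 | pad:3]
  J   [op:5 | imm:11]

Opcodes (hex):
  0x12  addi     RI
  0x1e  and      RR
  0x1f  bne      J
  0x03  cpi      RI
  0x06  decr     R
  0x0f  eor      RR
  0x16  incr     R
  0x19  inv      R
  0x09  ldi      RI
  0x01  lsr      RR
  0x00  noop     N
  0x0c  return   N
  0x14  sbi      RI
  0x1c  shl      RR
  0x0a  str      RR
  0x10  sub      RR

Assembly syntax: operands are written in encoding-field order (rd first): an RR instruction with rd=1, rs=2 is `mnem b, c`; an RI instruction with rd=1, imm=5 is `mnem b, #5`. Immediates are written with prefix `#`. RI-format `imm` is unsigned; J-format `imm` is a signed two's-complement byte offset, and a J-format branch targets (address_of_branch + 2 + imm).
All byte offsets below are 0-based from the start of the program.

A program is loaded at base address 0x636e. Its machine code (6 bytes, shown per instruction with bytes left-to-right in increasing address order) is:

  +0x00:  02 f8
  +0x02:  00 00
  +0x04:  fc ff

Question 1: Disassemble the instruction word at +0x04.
+0x04: fc ff ⇒ word 0xfffc (little)
  top 5b → 0x1f → bne [J]
  imm: (w>>0)&0x7ff=0x7fc (s11→-4) → #-4

bne #-4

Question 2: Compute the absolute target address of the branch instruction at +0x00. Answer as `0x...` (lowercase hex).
[00] 02 f8 → 0xf802
  top 5b → 0x1f → bne [J]
  imm: (w>>0)&0x7ff=0x2 → #2
  target = base 0x636e + off 0x00 + 2 + imm 2 = 0x6372

0x6372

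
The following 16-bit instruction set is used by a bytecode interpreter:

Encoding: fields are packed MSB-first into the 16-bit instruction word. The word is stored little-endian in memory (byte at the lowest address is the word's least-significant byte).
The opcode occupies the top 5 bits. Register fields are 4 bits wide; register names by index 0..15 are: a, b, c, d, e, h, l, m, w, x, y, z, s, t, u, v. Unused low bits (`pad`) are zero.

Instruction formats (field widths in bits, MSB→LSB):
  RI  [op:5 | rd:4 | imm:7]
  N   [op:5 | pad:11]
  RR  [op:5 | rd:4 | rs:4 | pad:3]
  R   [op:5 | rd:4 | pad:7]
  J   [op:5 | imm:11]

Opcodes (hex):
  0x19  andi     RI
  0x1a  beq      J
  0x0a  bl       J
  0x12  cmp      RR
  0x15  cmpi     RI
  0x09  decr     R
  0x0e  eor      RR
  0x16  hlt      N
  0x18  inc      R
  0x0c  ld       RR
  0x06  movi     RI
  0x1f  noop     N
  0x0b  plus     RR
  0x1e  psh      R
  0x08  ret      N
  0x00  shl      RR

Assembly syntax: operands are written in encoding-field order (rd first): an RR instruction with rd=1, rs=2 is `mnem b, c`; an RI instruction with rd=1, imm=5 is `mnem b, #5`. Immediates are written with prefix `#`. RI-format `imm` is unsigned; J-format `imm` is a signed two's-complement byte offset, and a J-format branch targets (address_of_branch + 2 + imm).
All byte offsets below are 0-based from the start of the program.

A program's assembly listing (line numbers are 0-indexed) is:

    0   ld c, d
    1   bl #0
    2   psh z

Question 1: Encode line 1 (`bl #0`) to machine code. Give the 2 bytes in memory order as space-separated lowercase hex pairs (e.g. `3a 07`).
line 1 (bl): pack op=0xa:5|imm=0:11 = 0x5000; little→ 00 50

00 50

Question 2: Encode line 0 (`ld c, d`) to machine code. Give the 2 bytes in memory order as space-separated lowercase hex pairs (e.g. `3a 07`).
18 61

line 0 (ld): pack op=0xc:5|rd=2:4|rs=3:4|pad=0:3 = 0x6118; little→ 18 61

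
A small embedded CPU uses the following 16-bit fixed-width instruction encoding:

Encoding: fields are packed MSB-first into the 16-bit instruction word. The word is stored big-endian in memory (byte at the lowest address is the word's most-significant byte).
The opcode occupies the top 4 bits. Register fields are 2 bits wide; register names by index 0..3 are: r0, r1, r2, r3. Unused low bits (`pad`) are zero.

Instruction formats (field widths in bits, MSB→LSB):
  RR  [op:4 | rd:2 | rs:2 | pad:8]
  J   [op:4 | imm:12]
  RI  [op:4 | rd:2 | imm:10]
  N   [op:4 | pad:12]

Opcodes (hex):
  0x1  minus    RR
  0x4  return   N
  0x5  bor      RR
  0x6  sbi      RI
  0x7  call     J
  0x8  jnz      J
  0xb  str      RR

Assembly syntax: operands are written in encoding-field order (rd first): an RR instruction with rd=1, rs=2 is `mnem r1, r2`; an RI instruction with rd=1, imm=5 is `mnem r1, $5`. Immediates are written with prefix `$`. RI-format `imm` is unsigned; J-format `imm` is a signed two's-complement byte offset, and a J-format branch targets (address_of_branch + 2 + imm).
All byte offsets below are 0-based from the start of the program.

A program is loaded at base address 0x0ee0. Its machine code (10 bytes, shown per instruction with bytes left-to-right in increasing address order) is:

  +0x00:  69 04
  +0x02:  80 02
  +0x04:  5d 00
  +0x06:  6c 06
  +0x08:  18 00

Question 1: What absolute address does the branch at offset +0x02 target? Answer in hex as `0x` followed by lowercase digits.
off 0x02: read 80 02 as big → 0x8002
  opcode bits[15:12]=0x8: jnz/J
  [11:0] imm=2 = $2
  target = base 0x0ee0 + off 0x02 + 2 + imm 2 = 0x0ee6

0x0ee6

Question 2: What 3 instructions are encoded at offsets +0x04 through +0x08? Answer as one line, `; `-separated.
+0x04: 5d 00 ⇒ word 0x5d00 (big)
  opcode bits[15:12]=0x5: bor/RR
  rd@[11:10]=0x3 ⇒ r3
  rs@[9:8]=0x1 ⇒ r1
+0x06: 6c 06 ⇒ word 0x6c06 (big)
  opcode bits[15:12]=0x6: sbi/RI
  rd@[11:10]=0x3 ⇒ r3
  imm@[9:0]=0x6 ⇒ $6
+0x08: 18 00 ⇒ word 0x1800 (big)
  opcode bits[15:12]=0x1: minus/RR
  rd@[11:10]=0x2 ⇒ r2
  rs@[9:8]=0x0 ⇒ r0

bor r3, r1; sbi r3, $6; minus r2, r0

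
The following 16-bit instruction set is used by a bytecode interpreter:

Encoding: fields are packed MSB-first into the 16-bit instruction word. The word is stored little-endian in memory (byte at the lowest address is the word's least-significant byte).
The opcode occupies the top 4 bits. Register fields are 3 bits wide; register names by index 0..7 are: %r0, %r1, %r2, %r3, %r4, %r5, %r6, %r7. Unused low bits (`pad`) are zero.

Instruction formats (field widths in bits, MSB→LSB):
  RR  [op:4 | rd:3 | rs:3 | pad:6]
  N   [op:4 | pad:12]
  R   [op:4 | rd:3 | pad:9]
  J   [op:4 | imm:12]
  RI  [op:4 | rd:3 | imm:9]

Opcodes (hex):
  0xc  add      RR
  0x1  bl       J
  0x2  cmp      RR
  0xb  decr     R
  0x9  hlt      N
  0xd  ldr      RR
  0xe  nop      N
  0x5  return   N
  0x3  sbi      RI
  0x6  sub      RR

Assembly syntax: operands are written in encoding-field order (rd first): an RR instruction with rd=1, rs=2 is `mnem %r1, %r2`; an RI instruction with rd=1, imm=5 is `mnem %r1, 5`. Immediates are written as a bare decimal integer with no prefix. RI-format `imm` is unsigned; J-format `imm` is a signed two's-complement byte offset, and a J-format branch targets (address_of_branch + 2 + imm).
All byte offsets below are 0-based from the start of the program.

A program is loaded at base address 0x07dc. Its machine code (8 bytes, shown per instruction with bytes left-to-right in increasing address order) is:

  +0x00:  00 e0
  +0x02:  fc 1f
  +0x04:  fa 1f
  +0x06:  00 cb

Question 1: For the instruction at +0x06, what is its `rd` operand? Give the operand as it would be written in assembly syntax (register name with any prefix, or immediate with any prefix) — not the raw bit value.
@+06  little-endian(00 cb) = 0xcb00
  top 4b → 0xc → add [RR]
  rd@[11:9]=0x5 ⇒ %r5
  rs@[8:6]=0x4 ⇒ %r4

%r5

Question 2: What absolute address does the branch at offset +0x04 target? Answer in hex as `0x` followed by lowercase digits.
[04] fa 1f → 0x1ffa
  op=0x1ffa>>12=0x1 ⇒ bl (J)
  [11:0] imm=4090 (s12→-6) = -6
  target = base 0x07dc + off 0x04 + 2 + imm -6 = 0x07dc

0x07dc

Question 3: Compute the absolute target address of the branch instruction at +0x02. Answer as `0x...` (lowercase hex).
0x07dc

[02] fc 1f → 0x1ffc
  top 4b → 0x1 → bl [J]
  imm: (w>>0)&0xfff=0xffc (s12→-4) → -4
  target = base 0x07dc + off 0x02 + 2 + imm -4 = 0x07dc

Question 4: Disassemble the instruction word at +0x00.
nop

+0x00: 00 e0 ⇒ word 0xe000 (little)
  top 4b → 0xe → nop [N]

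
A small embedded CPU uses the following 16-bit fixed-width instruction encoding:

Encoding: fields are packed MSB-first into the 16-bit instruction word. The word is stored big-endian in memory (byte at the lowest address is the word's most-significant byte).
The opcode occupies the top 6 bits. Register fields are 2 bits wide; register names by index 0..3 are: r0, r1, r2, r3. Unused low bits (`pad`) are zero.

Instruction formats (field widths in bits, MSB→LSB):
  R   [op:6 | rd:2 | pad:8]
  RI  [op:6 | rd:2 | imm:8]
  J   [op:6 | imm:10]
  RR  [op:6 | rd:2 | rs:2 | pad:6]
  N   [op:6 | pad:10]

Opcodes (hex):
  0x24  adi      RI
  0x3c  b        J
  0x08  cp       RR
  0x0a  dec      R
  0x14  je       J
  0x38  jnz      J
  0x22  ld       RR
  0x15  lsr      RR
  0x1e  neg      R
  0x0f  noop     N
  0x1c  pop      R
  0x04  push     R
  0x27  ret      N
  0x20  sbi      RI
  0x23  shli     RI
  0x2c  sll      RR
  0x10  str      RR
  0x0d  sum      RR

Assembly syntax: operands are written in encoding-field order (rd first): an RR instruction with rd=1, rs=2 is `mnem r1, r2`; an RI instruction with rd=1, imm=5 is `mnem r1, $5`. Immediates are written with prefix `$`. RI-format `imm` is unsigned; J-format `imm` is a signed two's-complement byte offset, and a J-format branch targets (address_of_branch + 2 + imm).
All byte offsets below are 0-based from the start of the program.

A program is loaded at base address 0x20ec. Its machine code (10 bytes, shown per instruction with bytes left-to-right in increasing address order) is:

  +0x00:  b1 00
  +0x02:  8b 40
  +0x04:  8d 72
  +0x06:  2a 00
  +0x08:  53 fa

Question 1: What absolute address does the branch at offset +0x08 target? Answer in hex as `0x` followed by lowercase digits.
[08] 53 fa → 0x53fa
  op=0x53fa>>10=0x14 ⇒ je (J)
  [9:0] imm=1018 (s10→-6) = $-6
  target = base 0x20ec + off 0x08 + 2 + imm -6 = 0x20f0

0x20f0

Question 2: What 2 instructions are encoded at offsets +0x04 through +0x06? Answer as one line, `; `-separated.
shli r1, $114; dec r2

[04] 8d 72 → 0x8d72
  op=0x8d72>>10=0x23 ⇒ shli (RI)
  rd@[9:8]=0x1 ⇒ r1
  imm@[7:0]=0x72 ⇒ $114
[06] 2a 00 → 0x2a00
  op=0x2a00>>10=0xa ⇒ dec (R)
  rd@[9:8]=0x2 ⇒ r2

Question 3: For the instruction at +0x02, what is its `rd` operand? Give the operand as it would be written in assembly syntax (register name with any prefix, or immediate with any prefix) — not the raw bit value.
r3

+0x02: 8b 40 ⇒ word 0x8b40 (big)
  top 6b → 0x22 → ld [RR]
  rd@[9:8]=0x3 ⇒ r3
  rs@[7:6]=0x1 ⇒ r1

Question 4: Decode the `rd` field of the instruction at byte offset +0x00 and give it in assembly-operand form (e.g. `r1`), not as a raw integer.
r1

[00] b1 00 → 0xb100
  op=0xb100>>10=0x2c ⇒ sll (RR)
  rd: (w>>8)&0x3=0x1 → r1
  rs: (w>>6)&0x3=0x0 → r0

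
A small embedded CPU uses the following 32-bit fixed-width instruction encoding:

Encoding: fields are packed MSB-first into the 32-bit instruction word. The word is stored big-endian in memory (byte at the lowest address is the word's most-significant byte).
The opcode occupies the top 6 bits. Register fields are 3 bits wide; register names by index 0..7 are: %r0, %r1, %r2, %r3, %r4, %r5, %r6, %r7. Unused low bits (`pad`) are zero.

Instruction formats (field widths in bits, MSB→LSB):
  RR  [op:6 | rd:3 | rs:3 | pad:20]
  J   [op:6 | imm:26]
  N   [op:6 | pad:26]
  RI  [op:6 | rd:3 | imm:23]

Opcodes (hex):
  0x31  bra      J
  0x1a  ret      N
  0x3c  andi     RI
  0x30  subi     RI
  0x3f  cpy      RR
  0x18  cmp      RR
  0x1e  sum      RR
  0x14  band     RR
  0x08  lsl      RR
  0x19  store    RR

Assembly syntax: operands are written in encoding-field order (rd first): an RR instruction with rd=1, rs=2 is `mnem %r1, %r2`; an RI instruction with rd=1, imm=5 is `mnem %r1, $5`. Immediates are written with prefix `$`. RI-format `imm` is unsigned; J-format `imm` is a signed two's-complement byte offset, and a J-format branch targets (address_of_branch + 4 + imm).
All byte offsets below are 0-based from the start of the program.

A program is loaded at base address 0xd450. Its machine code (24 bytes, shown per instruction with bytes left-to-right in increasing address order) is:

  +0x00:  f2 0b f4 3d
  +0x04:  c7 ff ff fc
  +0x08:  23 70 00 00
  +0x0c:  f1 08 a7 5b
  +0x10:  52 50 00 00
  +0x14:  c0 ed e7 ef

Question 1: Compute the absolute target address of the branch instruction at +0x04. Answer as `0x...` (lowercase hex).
0xd454

[04] c7 ff ff fc → 0xc7fffffc
  opcode bits[31:26]=0x31: bra/J
  imm@[25:0]=0x3fffffc (s26→-4) ⇒ $-4
  target = base 0xd450 + off 0x04 + 4 + imm -4 = 0xd454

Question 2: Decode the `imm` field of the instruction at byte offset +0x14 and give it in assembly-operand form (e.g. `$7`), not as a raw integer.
+0x14: c0 ed e7 ef ⇒ word 0xc0ede7ef (big)
  op=0xc0ede7ef>>26=0x30 ⇒ subi (RI)
  [25:23] rd=1 = %r1
  [22:0] imm=7202799 = $7202799

$7202799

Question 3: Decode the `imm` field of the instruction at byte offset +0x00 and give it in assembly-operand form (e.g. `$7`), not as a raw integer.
[00] f2 0b f4 3d → 0xf20bf43d
  opcode bits[31:26]=0x3c: andi/RI
  rd: (w>>23)&0x7=0x4 → %r4
  imm: (w>>0)&0x7fffff=0xbf43d → $783421

$783421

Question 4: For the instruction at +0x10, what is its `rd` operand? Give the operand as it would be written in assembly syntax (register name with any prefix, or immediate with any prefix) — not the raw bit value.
%r4

[10] 52 50 00 00 → 0x52500000
  opcode bits[31:26]=0x14: band/RR
  rd: (w>>23)&0x7=0x4 → %r4
  rs: (w>>20)&0x7=0x5 → %r5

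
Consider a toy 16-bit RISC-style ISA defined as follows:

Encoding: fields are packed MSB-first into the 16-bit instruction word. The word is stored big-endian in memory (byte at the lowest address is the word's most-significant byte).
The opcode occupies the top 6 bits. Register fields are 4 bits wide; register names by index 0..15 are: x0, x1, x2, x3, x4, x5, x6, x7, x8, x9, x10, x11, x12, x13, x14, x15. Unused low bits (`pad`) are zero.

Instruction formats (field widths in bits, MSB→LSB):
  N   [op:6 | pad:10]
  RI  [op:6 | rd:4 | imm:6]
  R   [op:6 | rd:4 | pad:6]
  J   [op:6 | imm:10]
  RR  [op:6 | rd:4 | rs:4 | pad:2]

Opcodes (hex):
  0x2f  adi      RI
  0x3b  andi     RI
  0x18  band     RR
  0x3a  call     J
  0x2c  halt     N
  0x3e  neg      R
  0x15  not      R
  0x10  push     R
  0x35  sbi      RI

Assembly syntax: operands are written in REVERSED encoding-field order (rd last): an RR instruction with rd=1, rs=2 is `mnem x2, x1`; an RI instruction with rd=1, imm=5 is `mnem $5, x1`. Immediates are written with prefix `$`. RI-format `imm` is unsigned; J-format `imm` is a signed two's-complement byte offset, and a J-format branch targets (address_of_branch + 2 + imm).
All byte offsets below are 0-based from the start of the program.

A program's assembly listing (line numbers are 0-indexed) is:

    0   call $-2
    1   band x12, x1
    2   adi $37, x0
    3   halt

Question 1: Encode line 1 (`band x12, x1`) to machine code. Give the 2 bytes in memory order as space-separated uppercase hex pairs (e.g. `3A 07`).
60 70

1. band fields op=0x18:6|rd=1:4|rs=12:4|pad=0:2 → word 6070h → 60 70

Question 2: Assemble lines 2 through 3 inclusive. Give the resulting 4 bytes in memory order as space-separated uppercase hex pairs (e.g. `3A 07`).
BC 25 B0 00

2. adi fields op=0x2f:6|rd=0:4|imm=37:6 → word bc25h → bc 25
3. halt fields op=0x2c:6|pad=0:10 → word b000h → b0 00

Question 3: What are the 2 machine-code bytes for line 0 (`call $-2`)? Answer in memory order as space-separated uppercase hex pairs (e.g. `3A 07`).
EB FE

0. call fields op=0x3a:6|imm=-2:10 → word ebfeh → eb fe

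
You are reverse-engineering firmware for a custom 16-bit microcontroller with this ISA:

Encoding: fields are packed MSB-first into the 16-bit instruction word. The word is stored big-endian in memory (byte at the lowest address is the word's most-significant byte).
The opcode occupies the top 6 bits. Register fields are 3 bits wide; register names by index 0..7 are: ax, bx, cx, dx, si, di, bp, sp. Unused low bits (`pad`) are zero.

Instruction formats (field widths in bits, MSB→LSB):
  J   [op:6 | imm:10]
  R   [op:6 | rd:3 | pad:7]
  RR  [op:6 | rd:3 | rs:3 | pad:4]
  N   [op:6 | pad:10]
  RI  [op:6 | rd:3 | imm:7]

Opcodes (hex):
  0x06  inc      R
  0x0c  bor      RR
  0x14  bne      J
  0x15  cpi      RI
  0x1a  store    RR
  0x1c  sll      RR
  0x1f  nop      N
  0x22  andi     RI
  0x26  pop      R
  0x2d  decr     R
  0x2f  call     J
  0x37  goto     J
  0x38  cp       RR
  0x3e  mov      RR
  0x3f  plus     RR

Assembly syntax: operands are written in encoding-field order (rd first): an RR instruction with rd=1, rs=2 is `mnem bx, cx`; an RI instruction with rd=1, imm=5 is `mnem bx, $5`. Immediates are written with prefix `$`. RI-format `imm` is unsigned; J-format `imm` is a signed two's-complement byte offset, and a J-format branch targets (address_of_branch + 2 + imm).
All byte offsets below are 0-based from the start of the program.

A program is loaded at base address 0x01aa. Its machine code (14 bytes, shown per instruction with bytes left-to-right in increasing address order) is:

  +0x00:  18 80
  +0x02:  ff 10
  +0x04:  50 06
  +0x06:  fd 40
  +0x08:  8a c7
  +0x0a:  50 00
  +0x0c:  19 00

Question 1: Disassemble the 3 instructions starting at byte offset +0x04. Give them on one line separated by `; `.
+0x04: 50 06 ⇒ word 0x5006 (big)
  top 6b → 0x14 → bne [J]
  imm@[9:0]=0x6 ⇒ $6
+0x06: fd 40 ⇒ word 0xfd40 (big)
  top 6b → 0x3f → plus [RR]
  rd@[9:7]=0x2 ⇒ cx
  rs@[6:4]=0x4 ⇒ si
+0x08: 8a c7 ⇒ word 0x8ac7 (big)
  top 6b → 0x22 → andi [RI]
  rd@[9:7]=0x5 ⇒ di
  imm@[6:0]=0x47 ⇒ $71

bne $6; plus cx, si; andi di, $71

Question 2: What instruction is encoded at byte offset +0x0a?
off 0x0a: read 50 00 as big → 0x5000
  op=0x5000>>10=0x14 ⇒ bne (J)
  imm: (w>>0)&0x3ff=0x0 → $0

bne $0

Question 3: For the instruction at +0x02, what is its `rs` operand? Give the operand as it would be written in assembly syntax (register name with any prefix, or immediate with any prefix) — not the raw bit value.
bx

off 0x02: read ff 10 as big → 0xff10
  opcode bits[15:10]=0x3f: plus/RR
  rd@[9:7]=0x6 ⇒ bp
  rs@[6:4]=0x1 ⇒ bx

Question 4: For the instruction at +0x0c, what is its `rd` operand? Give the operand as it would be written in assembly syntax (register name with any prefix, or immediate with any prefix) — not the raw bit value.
cx

+0x0c: 19 00 ⇒ word 0x1900 (big)
  top 6b → 0x6 → inc [R]
  rd: (w>>7)&0x7=0x2 → cx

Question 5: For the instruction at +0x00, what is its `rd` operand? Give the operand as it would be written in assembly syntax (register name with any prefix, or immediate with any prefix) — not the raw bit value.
bx

[00] 18 80 → 0x1880
  op=0x1880>>10=0x6 ⇒ inc (R)
  rd@[9:7]=0x1 ⇒ bx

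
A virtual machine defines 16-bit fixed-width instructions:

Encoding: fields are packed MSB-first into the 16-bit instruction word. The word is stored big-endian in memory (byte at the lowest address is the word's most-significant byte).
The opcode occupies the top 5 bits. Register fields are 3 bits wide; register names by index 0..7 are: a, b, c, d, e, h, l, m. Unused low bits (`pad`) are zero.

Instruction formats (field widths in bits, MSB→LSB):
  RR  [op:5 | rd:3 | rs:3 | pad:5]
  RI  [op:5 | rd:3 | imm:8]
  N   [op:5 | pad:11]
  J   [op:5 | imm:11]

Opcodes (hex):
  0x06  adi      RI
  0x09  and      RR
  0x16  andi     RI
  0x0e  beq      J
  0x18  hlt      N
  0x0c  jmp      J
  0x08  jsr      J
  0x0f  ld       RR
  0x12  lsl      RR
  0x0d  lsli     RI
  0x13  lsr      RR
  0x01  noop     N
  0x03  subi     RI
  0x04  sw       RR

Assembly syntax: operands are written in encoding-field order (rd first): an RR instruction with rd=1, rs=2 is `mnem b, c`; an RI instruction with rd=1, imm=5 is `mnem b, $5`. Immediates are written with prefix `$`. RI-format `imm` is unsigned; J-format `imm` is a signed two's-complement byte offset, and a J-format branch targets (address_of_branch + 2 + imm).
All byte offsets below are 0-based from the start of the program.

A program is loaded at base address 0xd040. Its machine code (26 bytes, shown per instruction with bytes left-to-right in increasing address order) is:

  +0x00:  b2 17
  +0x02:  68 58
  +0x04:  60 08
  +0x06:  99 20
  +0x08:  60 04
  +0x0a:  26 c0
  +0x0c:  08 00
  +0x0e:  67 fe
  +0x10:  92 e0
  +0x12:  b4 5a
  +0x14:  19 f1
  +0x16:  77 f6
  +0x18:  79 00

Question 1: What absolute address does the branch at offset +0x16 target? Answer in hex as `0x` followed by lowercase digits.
off 0x16: read 77 f6 as big → 0x77f6
  opcode bits[15:11]=0xe: beq/J
  imm: (w>>0)&0x7ff=0x7f6 (s11→-10) → $-10
  target = base 0xd040 + off 0x16 + 2 + imm -10 = 0xd04e

0xd04e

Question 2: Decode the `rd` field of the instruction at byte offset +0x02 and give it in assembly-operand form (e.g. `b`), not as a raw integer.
[02] 68 58 → 0x6858
  op=0x6858>>11=0xd ⇒ lsli (RI)
  [10:8] rd=0 = a
  [7:0] imm=88 = $88

a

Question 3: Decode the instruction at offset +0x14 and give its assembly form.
[14] 19 f1 → 0x19f1
  top 5b → 0x3 → subi [RI]
  [10:8] rd=1 = b
  [7:0] imm=241 = $241

subi b, $241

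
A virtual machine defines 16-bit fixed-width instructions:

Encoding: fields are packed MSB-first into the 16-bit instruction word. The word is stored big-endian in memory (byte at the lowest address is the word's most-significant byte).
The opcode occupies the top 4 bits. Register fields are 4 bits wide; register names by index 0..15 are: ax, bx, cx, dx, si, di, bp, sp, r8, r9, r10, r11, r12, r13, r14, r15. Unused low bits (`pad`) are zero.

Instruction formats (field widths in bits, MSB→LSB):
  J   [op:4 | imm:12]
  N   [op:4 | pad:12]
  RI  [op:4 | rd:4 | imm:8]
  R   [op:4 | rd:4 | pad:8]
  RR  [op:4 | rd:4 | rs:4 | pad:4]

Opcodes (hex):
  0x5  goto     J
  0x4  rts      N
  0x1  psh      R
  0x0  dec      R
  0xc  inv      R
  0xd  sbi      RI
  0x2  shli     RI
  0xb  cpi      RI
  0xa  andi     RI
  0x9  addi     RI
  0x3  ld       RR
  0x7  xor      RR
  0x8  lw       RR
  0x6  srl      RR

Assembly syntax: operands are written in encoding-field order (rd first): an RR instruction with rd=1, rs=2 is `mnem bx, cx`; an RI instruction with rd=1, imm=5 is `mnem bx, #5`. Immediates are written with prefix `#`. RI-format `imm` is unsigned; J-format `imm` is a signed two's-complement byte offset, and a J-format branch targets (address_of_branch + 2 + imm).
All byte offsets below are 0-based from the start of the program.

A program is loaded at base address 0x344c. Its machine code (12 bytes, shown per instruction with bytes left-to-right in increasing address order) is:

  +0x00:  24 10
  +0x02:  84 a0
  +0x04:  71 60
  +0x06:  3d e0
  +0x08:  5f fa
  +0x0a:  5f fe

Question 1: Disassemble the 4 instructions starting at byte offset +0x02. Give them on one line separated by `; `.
@+02  big-endian(84 a0) = 0x84a0
  opcode bits[15:12]=0x8: lw/RR
  [11:8] rd=4 = si
  [7:4] rs=10 = r10
@+04  big-endian(71 60) = 0x7160
  opcode bits[15:12]=0x7: xor/RR
  [11:8] rd=1 = bx
  [7:4] rs=6 = bp
@+06  big-endian(3d e0) = 0x3de0
  opcode bits[15:12]=0x3: ld/RR
  [11:8] rd=13 = r13
  [7:4] rs=14 = r14
@+08  big-endian(5f fa) = 0x5ffa
  opcode bits[15:12]=0x5: goto/J
  [11:0] imm=4090 (s12→-6) = #-6

lw si, r10; xor bx, bp; ld r13, r14; goto #-6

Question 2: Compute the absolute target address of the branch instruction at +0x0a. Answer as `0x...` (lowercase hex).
+0x0a: 5f fe ⇒ word 0x5ffe (big)
  op=0x5ffe>>12=0x5 ⇒ goto (J)
  imm@[11:0]=0xffe (s12→-2) ⇒ #-2
  target = base 0x344c + off 0x0a + 2 + imm -2 = 0x3456

0x3456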